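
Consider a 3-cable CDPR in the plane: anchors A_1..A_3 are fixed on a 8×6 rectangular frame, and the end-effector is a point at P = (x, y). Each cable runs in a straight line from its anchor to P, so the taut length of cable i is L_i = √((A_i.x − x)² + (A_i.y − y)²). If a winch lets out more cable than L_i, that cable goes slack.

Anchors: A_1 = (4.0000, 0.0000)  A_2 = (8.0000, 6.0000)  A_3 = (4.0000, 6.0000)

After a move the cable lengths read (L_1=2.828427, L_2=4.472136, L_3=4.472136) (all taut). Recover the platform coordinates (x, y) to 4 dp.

(6.0000, 2.0000)

expand ‖A_i−P‖²=L_i² and subtract eq 1 (k_i ≔ ‖A_i‖²−L_i²)
k_1 = 16.0000+0.0000−8.0000 = 8.0000
eq1−eq2 → [-8.0000  -12.0000]·P = -72.0000
eq1−eq3 → [0.0000  -12.0000]·P = -24.0000
2×2 solve → P = (6.0000, 2.0000)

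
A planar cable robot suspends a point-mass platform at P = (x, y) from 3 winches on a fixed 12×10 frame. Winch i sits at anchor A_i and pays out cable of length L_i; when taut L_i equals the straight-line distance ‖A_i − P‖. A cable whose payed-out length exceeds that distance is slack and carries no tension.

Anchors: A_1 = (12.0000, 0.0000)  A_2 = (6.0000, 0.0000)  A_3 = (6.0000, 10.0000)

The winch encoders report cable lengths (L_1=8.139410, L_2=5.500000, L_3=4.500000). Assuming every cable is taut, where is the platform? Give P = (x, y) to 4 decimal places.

(6.0000, 5.5000)

each cable: (A_i−P)·(A_i−P) = L_i²; let c_i = ‖A_i‖²−L_i²
c_1 = 144.0000+0.0000−66.2500 = 77.7500
row 1: 12.0000x + 0.0000y = 72.0000  (c_2=5.7500)
row 2: 12.0000x − 20.0000y = -38.0000  (c_3=115.7500)
Cramer on rows 1–2 → x = 6.0000, y = 5.5000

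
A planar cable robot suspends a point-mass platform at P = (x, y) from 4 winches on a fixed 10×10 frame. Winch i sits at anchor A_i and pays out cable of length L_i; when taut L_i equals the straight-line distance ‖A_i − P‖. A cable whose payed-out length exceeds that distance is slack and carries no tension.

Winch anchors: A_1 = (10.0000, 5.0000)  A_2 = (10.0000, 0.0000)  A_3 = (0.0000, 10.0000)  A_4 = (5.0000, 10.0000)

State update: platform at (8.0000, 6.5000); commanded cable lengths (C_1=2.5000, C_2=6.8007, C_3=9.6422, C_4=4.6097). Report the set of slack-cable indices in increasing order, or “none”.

cable 1: √((2.0000)²+(-1.5000)²)=2.5000, C_1=2.5000: taut
cable 2: √((2.0000)²+(-6.5000)²)=6.8007, C_2=6.8007: taut
cable 3: √((-8.0000)²+(3.5000)²)=8.7321, C_3=9.6422: slack
cable 4: √((-3.0000)²+(3.5000)²)=4.6098, C_4=4.6097: taut

3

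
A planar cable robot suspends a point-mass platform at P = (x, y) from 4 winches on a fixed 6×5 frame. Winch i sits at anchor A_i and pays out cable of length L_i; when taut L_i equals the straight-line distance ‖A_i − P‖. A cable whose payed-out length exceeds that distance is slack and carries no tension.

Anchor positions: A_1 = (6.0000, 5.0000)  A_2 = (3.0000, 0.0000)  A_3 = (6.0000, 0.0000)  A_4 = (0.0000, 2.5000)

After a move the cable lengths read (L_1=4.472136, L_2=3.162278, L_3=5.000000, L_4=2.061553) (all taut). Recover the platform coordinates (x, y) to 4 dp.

expand ‖A_i−P‖²=L_i² and subtract eq 1 (q_i ≔ ‖A_i‖²−L_i²)
q_1 = 36.0000+25.0000−20.0000 = 41.0000
eq1−eq2 → [6.0000  10.0000]·P = 42.0000
eq1−eq3 → [0.0000  10.0000]·P = 30.0000
eq1−eq4 → [12.0000  5.0000]·P = 39.0000
2×2 solve → P = (2.0000, 3.0000)
check cable 4: ‖A_4−P‖² = 4.2500 ≈ L_4² = 4.2500 ✓

(2.0000, 3.0000)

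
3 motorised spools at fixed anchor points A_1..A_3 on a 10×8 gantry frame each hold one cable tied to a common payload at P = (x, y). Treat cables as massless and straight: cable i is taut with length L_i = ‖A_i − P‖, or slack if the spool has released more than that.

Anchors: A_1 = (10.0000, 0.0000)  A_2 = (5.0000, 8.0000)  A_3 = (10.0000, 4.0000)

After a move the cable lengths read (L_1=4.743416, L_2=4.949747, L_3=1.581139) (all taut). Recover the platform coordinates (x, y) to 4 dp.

(8.5000, 4.5000)

expand ‖A_i−P‖²=L_i² and subtract eq 1 (q_i ≔ ‖A_i‖²−L_i²)
q_1 = 100.0000+0.0000−22.5000 = 77.5000
eq1−eq2 → [10.0000  -16.0000]·P = 13.0000
eq1−eq3 → [0.0000  -8.0000]·P = -36.0000
2×2 solve → P = (8.5000, 4.5000)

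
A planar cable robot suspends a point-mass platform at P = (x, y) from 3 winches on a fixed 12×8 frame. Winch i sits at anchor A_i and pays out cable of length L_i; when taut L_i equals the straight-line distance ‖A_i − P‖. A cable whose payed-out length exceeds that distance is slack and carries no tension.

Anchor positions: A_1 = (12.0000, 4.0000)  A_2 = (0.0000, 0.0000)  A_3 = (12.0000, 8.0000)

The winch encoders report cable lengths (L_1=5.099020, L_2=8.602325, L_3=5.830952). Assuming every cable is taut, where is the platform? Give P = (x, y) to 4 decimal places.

(7.0000, 5.0000)

each cable: (A_i−P)·(A_i−P) = L_i²; let q_i = ‖A_i‖²−L_i²
q_1 = 144.0000+16.0000−26.0000 = 134.0000
row 1: 24.0000x + 8.0000y = 208.0000  (q_2=-74.0000)
row 2: 0.0000x − 8.0000y = -40.0000  (q_3=174.0000)
Cramer on rows 1–2 → x = 7.0000, y = 5.0000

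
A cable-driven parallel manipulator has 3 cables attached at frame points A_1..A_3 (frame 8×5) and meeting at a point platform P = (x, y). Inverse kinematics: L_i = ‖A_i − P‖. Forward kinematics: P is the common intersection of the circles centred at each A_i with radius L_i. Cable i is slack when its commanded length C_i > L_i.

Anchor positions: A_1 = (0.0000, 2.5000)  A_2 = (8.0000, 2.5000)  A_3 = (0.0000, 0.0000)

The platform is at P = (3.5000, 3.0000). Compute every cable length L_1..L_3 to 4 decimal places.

L_1 = √((0.0000−3.5000)² + (2.5000−3.0000)²) = 3.5355
L_2 = √((8.0000−3.5000)² + (2.5000−3.0000)²) = 4.5277
L_3 = √((0.0000−3.5000)² + (0.0000−3.0000)²) = 4.6098

(3.5355, 4.5277, 4.6098)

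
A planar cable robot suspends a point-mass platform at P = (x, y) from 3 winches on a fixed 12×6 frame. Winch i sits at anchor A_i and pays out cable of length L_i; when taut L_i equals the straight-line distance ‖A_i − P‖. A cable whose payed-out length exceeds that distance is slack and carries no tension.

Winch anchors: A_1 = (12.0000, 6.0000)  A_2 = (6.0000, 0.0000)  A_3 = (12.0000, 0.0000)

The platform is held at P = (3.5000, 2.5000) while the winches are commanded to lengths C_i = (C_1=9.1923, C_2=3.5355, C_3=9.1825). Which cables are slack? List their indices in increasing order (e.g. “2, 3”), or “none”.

i=1: geometric 9.1924 vs commanded 9.1923 ⇒ taut
i=2: geometric 3.5355 vs commanded 3.5355 ⇒ taut
i=3: geometric 8.8600 vs commanded 9.1825 ⇒ slack

3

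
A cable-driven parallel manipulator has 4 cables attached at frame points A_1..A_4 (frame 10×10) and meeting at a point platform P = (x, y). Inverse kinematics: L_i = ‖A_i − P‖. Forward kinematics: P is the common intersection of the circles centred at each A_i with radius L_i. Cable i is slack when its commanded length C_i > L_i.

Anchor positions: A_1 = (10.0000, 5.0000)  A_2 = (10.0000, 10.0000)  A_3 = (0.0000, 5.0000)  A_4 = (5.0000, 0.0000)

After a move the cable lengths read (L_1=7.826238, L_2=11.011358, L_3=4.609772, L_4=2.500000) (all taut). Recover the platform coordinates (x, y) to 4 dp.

(3.0000, 1.5000)

expand ‖A_i−P‖²=L_i² and subtract eq 1 (c_i ≔ ‖A_i‖²−L_i²)
c_1 = 100.0000+25.0000−61.2500 = 63.7500
eq1−eq2 → [0.0000  -10.0000]·P = -15.0000
eq1−eq3 → [20.0000  0.0000]·P = 60.0000
eq1−eq4 → [10.0000  10.0000]·P = 45.0000
2×2 solve → P = (3.0000, 1.5000)
check cable 4: ‖A_4−P‖² = 6.2500 ≈ L_4² = 6.2500 ✓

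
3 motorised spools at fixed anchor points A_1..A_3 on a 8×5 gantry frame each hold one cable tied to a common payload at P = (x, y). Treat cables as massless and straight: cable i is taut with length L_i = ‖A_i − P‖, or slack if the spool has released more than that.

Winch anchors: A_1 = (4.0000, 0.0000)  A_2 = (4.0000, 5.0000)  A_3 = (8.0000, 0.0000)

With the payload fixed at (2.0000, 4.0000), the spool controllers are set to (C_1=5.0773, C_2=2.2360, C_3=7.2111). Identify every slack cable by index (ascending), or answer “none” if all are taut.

1

cable 1: L_1 = ‖A_1−P‖ = 4.4721;  C_1 = 5.0773 → slack
cable 2: L_2 = ‖A_2−P‖ = 2.2361;  C_2 = 2.2360 → taut
cable 3: L_3 = ‖A_3−P‖ = 7.2111;  C_3 = 7.2111 → taut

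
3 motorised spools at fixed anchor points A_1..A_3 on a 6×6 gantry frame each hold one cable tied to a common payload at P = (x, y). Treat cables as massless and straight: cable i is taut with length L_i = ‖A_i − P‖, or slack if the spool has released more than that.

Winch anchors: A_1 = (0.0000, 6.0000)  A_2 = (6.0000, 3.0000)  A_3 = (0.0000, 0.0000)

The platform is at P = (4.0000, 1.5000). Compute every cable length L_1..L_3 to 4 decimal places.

(6.0208, 2.5000, 4.2720)

L_1: Δ = A_1−P = (-4.0000, 4.5000) → ‖Δ‖ = √36.2500 = 6.0208
L_2: Δ = A_2−P = (2.0000, 1.5000) → ‖Δ‖ = √6.2500 = 2.5000
L_3: Δ = A_3−P = (-4.0000, -1.5000) → ‖Δ‖ = √18.2500 = 4.2720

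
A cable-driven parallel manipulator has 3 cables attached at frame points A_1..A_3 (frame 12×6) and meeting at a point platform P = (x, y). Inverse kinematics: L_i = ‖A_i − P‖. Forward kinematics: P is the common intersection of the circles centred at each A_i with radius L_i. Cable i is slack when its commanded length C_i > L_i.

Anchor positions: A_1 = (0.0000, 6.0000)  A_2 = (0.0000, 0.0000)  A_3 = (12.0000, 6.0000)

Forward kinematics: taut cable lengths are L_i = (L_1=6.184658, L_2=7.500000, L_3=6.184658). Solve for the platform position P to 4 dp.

(6.0000, 4.5000)

each cable: (A_i−P)·(A_i−P) = L_i²; let c_i = ‖A_i‖²−L_i²
c_1 = 0.0000+36.0000−38.2500 = -2.2500
row 1: 0.0000x + 12.0000y = 54.0000  (c_2=-56.2500)
row 2: -24.0000x + 0.0000y = -144.0000  (c_3=141.7500)
Cramer on rows 1–2 → x = 6.0000, y = 4.5000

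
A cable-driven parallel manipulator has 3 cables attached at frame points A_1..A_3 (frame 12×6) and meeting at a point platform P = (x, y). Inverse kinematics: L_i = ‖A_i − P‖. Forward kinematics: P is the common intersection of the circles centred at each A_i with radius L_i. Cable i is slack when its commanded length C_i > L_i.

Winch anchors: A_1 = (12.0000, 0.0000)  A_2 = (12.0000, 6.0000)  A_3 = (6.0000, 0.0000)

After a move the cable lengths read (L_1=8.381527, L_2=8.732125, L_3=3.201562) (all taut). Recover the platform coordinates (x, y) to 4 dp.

each cable: (A_i−P)·(A_i−P) = L_i²; let k_i = ‖A_i‖²−L_i²
k_1 = 144.0000+0.0000−70.2500 = 73.7500
row 1: 0.0000x − 12.0000y = -30.0000  (k_2=103.7500)
row 2: 12.0000x + 0.0000y = 48.0000  (k_3=25.7500)
Cramer on rows 1–2 → x = 4.0000, y = 2.5000

(4.0000, 2.5000)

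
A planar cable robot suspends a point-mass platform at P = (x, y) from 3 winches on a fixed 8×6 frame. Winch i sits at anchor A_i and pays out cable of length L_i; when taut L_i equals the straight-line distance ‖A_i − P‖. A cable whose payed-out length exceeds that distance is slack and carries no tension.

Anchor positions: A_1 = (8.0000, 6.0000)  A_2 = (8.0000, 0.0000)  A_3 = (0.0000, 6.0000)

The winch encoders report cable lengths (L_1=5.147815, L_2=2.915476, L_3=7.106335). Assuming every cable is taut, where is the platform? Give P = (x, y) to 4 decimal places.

expand ‖A_i−P‖²=L_i² and subtract eq 1 (q_i ≔ ‖A_i‖²−L_i²)
q_1 = 64.0000+36.0000−26.5000 = 73.5000
eq1−eq2 → [0.0000  12.0000]·P = 18.0000
eq1−eq3 → [16.0000  0.0000]·P = 88.0000
2×2 solve → P = (5.5000, 1.5000)

(5.5000, 1.5000)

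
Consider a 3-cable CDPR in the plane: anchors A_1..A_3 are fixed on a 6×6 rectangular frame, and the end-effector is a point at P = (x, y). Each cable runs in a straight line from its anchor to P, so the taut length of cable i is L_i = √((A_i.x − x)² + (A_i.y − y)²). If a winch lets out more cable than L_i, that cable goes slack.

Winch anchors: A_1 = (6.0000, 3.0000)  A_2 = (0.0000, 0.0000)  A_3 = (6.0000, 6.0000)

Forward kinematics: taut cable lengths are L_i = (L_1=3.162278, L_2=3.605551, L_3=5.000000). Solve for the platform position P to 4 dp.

(3.0000, 2.0000)

expand ‖A_i−P‖²=L_i² and subtract eq 1 (q_i ≔ ‖A_i‖²−L_i²)
q_1 = 36.0000+9.0000−10.0000 = 35.0000
eq1−eq2 → [12.0000  6.0000]·P = 48.0000
eq1−eq3 → [0.0000  -6.0000]·P = -12.0000
2×2 solve → P = (3.0000, 2.0000)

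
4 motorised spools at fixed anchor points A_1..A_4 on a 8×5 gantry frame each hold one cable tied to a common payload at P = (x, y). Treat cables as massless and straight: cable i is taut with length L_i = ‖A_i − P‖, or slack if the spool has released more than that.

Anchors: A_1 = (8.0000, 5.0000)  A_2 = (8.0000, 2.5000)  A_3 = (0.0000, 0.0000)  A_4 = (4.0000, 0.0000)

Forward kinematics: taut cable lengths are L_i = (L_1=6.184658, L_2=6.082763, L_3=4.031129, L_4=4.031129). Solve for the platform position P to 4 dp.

each cable: (A_i−P)·(A_i−P) = L_i²; let q_i = ‖A_i‖²−L_i²
q_1 = 64.0000+25.0000−38.2500 = 50.7500
row 1: 0.0000x + 5.0000y = 17.5000  (q_2=33.2500)
row 2: 16.0000x + 10.0000y = 67.0000  (q_3=-16.2500)
row 3: 8.0000x + 10.0000y = 51.0000  (q_4=-0.2500)
Cramer on rows 1–2 → x = 2.0000, y = 3.5000
check cable 4: ‖A_4−P‖² = 16.2500 ≈ L_4² = 16.2500 ✓

(2.0000, 3.5000)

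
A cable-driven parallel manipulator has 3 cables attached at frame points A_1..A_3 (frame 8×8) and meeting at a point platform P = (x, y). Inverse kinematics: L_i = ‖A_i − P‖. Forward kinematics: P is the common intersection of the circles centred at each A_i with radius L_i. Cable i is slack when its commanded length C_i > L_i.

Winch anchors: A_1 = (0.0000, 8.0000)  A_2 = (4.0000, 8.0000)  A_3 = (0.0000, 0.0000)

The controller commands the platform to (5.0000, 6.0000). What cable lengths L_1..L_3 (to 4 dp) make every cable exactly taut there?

cable 1: Δx=-5.0000, Δy=2.0000; L_1 = √(Δx²+Δy²) = 5.3852
cable 2: Δx=-1.0000, Δy=2.0000; L_2 = √(Δx²+Δy²) = 2.2361
cable 3: Δx=-5.0000, Δy=-6.0000; L_3 = √(Δx²+Δy²) = 7.8102

(5.3852, 2.2361, 7.8102)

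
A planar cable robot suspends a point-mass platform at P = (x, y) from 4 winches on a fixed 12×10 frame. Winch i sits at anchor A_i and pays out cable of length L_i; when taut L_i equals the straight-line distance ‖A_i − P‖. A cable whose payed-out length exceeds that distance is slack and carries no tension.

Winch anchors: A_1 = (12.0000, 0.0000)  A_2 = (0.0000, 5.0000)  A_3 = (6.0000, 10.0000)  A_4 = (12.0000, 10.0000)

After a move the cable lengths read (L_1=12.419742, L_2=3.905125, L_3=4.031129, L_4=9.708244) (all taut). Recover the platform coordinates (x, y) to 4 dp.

(2.5000, 8.0000)

expand ‖A_i−P‖²=L_i² and subtract eq 1 (q_i ≔ ‖A_i‖²−L_i²)
q_1 = 144.0000+0.0000−154.2500 = -10.2500
eq1−eq2 → [24.0000  -10.0000]·P = -20.0000
eq1−eq3 → [12.0000  -20.0000]·P = -130.0000
eq1−eq4 → [0.0000  -20.0000]·P = -160.0000
2×2 solve → P = (2.5000, 8.0000)
check cable 4: ‖A_4−P‖² = 94.2500 ≈ L_4² = 94.2500 ✓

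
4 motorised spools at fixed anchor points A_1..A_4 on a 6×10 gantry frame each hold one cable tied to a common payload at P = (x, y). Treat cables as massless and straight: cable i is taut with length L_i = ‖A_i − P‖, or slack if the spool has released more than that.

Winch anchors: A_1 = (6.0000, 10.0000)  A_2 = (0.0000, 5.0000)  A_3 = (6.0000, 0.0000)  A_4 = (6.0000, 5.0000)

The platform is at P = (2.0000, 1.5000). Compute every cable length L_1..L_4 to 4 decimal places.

(9.3941, 4.0311, 4.2720, 5.3151)

cable 1: Δx=4.0000, Δy=8.5000; L_1 = √(Δx²+Δy²) = 9.3941
cable 2: Δx=-2.0000, Δy=3.5000; L_2 = √(Δx²+Δy²) = 4.0311
cable 3: Δx=4.0000, Δy=-1.5000; L_3 = √(Δx²+Δy²) = 4.2720
cable 4: Δx=4.0000, Δy=3.5000; L_4 = √(Δx²+Δy²) = 5.3151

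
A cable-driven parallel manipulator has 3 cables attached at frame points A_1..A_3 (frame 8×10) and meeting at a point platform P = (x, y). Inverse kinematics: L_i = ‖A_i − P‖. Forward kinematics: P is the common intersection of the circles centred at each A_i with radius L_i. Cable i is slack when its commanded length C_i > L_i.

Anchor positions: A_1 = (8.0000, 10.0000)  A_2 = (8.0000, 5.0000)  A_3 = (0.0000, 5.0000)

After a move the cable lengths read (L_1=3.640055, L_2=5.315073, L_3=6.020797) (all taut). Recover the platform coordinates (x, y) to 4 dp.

expand ‖A_i−P‖²=L_i² and subtract eq 1 (k_i ≔ ‖A_i‖²−L_i²)
k_1 = 64.0000+100.0000−13.2500 = 150.7500
eq1−eq2 → [0.0000  10.0000]·P = 90.0000
eq1−eq3 → [16.0000  10.0000]·P = 162.0000
2×2 solve → P = (4.5000, 9.0000)

(4.5000, 9.0000)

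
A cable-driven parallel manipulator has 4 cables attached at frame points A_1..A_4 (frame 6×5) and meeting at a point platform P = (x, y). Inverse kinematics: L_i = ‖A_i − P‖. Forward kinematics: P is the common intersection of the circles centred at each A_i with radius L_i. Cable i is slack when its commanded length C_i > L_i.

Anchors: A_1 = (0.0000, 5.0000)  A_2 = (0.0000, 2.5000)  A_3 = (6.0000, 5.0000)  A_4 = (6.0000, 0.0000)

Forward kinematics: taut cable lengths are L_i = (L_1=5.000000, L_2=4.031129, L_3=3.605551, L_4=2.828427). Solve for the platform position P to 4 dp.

(4.0000, 2.0000)

each cable: (A_i−P)·(A_i−P) = L_i²; let q_i = ‖A_i‖²−L_i²
q_1 = 0.0000+25.0000−25.0000 = 0.0000
row 1: 0.0000x + 5.0000y = 10.0000  (q_2=-10.0000)
row 2: -12.0000x + 0.0000y = -48.0000  (q_3=48.0000)
row 3: -12.0000x + 10.0000y = -28.0000  (q_4=28.0000)
Cramer on rows 1–2 → x = 4.0000, y = 2.0000
check cable 4: ‖A_4−P‖² = 8.0000 ≈ L_4² = 8.0000 ✓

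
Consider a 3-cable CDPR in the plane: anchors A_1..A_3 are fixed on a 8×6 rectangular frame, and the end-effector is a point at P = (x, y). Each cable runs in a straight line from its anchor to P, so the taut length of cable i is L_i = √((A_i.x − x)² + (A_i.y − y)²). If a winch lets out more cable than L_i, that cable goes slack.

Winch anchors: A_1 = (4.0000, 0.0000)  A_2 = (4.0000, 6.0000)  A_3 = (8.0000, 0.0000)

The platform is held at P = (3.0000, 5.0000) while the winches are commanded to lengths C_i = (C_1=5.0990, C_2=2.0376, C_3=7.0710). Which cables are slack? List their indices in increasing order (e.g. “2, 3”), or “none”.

cable 1: L_1 = ‖A_1−P‖ = 5.0990;  C_1 = 5.0990 → taut
cable 2: L_2 = ‖A_2−P‖ = 1.4142;  C_2 = 2.0376 → slack
cable 3: L_3 = ‖A_3−P‖ = 7.0711;  C_3 = 7.0710 → taut

2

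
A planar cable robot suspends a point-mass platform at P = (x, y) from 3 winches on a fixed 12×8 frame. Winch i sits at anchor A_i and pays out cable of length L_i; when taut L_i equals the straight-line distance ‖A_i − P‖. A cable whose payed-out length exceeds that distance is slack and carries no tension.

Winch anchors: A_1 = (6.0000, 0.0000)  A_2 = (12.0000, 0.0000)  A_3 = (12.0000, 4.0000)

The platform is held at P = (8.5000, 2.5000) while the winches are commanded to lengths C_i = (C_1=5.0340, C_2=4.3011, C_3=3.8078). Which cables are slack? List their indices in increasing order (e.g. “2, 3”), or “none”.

cable 1: L_1 = ‖A_1−P‖ = 3.5355;  C_1 = 5.0340 → slack
cable 2: L_2 = ‖A_2−P‖ = 4.3012;  C_2 = 4.3011 → taut
cable 3: L_3 = ‖A_3−P‖ = 3.8079;  C_3 = 3.8078 → taut

1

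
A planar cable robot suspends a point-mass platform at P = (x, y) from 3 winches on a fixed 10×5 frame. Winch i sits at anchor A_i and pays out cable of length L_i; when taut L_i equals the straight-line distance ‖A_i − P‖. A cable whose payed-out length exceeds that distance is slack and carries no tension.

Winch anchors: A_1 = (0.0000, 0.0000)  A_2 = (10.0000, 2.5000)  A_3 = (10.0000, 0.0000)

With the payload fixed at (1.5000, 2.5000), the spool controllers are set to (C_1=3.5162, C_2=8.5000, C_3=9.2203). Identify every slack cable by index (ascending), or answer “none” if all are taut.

cable 1: L_1 = ‖A_1−P‖ = 2.9155;  C_1 = 3.5162 → slack
cable 2: L_2 = ‖A_2−P‖ = 8.5000;  C_2 = 8.5000 → taut
cable 3: L_3 = ‖A_3−P‖ = 8.8600;  C_3 = 9.2203 → slack

1, 3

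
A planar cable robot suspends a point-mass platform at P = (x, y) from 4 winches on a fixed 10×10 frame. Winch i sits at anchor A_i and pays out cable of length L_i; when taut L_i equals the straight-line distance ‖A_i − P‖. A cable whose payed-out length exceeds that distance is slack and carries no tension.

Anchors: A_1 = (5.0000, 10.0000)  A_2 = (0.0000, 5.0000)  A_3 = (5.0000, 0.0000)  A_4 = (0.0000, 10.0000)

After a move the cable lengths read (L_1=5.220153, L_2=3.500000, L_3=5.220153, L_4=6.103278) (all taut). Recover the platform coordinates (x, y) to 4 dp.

each cable: (A_i−P)·(A_i−P) = L_i²; let k_i = ‖A_i‖²−L_i²
k_1 = 25.0000+100.0000−27.2500 = 97.7500
row 1: 10.0000x + 10.0000y = 85.0000  (k_2=12.7500)
row 2: 0.0000x + 20.0000y = 100.0000  (k_3=-2.2500)
row 3: 10.0000x + 0.0000y = 35.0000  (k_4=62.7500)
Cramer on rows 1–2 → x = 3.5000, y = 5.0000
check cable 4: ‖A_4−P‖² = 37.2500 ≈ L_4² = 37.2500 ✓

(3.5000, 5.0000)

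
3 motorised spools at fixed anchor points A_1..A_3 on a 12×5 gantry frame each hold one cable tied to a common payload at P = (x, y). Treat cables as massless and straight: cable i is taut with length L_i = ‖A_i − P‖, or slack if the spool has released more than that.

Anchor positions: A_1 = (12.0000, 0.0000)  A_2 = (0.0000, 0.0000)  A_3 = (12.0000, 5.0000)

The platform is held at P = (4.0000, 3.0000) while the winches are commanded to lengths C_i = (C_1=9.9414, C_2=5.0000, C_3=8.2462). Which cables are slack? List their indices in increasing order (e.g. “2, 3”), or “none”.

cable 1: √((8.0000)²+(-3.0000)²)=8.5440, C_1=9.9414: slack
cable 2: √((-4.0000)²+(-3.0000)²)=5.0000, C_2=5.0000: taut
cable 3: √((8.0000)²+(2.0000)²)=8.2462, C_3=8.2462: taut

1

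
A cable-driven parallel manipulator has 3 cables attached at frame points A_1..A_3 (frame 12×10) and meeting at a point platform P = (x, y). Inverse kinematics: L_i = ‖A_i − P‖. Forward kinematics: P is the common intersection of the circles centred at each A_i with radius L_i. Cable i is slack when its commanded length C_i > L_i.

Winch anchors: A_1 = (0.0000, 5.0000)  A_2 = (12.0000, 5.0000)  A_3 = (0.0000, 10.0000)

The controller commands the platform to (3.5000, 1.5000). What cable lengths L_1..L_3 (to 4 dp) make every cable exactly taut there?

cable 1: Δx=-3.5000, Δy=3.5000; L_1 = √(Δx²+Δy²) = 4.9497
cable 2: Δx=8.5000, Δy=3.5000; L_2 = √(Δx²+Δy²) = 9.1924
cable 3: Δx=-3.5000, Δy=8.5000; L_3 = √(Δx²+Δy²) = 9.1924

(4.9497, 9.1924, 9.1924)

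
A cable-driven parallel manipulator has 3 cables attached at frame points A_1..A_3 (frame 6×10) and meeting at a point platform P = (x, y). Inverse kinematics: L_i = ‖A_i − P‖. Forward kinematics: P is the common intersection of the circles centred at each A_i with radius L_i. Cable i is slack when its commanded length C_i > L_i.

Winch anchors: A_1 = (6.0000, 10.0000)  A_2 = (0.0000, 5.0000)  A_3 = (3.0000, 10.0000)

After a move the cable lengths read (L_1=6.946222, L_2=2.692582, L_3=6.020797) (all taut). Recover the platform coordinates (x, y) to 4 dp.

circle eqns → linear via eq_j − eq_1; set k_j = A_j·A_j − L_j²
k_1 = 36.0000+100.0000−48.2500 = 87.7500
12.0000·x + 10.0000·y = k_1−k_2 = 70.0000
6.0000·x + 0.0000·y = k_1−k_3 = 15.0000
solve first two rows → x=2.5000, y=4.0000

(2.5000, 4.0000)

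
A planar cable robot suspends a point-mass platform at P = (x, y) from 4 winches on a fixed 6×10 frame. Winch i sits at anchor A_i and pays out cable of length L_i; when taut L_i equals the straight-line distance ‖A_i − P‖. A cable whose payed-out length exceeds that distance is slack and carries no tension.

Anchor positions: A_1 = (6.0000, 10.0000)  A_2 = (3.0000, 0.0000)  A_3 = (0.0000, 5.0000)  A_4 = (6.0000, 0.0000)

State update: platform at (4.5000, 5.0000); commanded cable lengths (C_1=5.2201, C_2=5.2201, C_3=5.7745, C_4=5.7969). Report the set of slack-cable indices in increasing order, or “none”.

3, 4

i=1: geometric 5.2202 vs commanded 5.2201 ⇒ taut
i=2: geometric 5.2202 vs commanded 5.2201 ⇒ taut
i=3: geometric 4.5000 vs commanded 5.7745 ⇒ slack
i=4: geometric 5.2202 vs commanded 5.7969 ⇒ slack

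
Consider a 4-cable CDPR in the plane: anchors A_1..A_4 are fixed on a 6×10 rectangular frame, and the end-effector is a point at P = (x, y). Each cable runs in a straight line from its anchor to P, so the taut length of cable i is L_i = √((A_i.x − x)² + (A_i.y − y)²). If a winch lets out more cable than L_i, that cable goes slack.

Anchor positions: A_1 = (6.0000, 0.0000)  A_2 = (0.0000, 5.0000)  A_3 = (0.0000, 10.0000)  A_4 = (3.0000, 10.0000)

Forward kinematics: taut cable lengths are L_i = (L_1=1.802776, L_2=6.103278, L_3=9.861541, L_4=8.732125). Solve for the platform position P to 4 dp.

(5.0000, 1.5000)

expand ‖A_i−P‖²=L_i² and subtract eq 1 (q_i ≔ ‖A_i‖²−L_i²)
q_1 = 36.0000+0.0000−3.2500 = 32.7500
eq1−eq2 → [12.0000  -10.0000]·P = 45.0000
eq1−eq3 → [12.0000  -20.0000]·P = 30.0000
eq1−eq4 → [6.0000  -20.0000]·P = 0.0000
2×2 solve → P = (5.0000, 1.5000)
check cable 4: ‖A_4−P‖² = 76.2500 ≈ L_4² = 76.2500 ✓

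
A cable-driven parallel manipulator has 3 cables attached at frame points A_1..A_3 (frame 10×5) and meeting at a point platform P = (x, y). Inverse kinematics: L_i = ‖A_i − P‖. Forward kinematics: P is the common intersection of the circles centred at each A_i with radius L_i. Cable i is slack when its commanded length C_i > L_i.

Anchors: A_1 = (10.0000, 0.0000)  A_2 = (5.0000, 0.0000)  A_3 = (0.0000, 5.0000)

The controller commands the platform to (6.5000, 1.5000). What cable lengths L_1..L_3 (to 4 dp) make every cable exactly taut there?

L_1: Δ = A_1−P = (3.5000, -1.5000) → ‖Δ‖ = √14.5000 = 3.8079
L_2: Δ = A_2−P = (-1.5000, -1.5000) → ‖Δ‖ = √4.5000 = 2.1213
L_3: Δ = A_3−P = (-6.5000, 3.5000) → ‖Δ‖ = √54.5000 = 7.3824

(3.8079, 2.1213, 7.3824)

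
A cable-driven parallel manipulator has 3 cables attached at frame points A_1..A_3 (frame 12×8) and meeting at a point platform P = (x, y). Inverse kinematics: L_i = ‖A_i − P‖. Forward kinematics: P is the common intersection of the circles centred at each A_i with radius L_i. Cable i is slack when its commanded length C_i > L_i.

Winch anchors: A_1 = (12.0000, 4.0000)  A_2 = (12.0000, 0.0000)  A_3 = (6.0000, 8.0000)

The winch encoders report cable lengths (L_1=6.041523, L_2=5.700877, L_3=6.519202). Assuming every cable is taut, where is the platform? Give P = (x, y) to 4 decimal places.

(6.5000, 1.5000)

circle eqns → linear via eq_j − eq_1; set q_j = A_j·A_j − L_j²
q_1 = 144.0000+16.0000−36.5000 = 123.5000
0.0000·x + 8.0000·y = q_1−q_2 = 12.0000
12.0000·x − 8.0000·y = q_1−q_3 = 66.0000
solve first two rows → x=6.5000, y=1.5000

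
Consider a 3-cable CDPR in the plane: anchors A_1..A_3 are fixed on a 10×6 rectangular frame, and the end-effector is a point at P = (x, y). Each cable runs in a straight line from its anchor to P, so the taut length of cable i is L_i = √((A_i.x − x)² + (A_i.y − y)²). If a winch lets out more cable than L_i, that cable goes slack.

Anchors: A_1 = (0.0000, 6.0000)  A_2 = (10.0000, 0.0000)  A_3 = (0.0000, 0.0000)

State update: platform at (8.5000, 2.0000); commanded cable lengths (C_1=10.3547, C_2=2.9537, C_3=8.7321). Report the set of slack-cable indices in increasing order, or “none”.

i=1: geometric 9.3941 vs commanded 10.3547 ⇒ slack
i=2: geometric 2.5000 vs commanded 2.9537 ⇒ slack
i=3: geometric 8.7321 vs commanded 8.7321 ⇒ taut

1, 2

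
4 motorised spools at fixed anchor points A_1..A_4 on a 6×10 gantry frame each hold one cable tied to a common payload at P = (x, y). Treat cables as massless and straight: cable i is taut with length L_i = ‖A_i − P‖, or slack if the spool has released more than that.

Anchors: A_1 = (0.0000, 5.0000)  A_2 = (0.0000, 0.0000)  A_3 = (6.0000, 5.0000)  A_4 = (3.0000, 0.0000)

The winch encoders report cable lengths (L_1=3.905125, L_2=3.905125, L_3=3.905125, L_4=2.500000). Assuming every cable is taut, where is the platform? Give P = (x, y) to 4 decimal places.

circle eqns → linear via eq_j − eq_1; set k_j = A_j·A_j − L_j²
k_1 = 0.0000+25.0000−15.2500 = 9.7500
0.0000·x + 10.0000·y = k_1−k_2 = 25.0000
-12.0000·x + 0.0000·y = k_1−k_3 = -36.0000
-6.0000·x + 10.0000·y = k_1−k_4 = 7.0000
solve first two rows → x=3.0000, y=2.5000
check cable 4: ‖A_4−P‖² = 6.2500 ≈ L_4² = 6.2500 ✓

(3.0000, 2.5000)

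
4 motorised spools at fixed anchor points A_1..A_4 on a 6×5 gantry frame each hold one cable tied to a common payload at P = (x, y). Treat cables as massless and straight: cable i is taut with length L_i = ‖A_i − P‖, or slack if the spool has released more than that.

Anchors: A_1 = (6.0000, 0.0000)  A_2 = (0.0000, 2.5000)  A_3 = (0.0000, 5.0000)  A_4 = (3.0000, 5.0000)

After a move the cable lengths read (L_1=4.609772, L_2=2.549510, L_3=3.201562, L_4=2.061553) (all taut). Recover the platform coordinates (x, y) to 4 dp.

each cable: (A_i−P)·(A_i−P) = L_i²; let q_i = ‖A_i‖²−L_i²
q_1 = 36.0000+0.0000−21.2500 = 14.7500
row 1: 12.0000x − 5.0000y = 15.0000  (q_2=-0.2500)
row 2: 12.0000x − 10.0000y = 0.0000  (q_3=14.7500)
row 3: 6.0000x − 10.0000y = -15.0000  (q_4=29.7500)
Cramer on rows 1–2 → x = 2.5000, y = 3.0000
check cable 4: ‖A_4−P‖² = 4.2500 ≈ L_4² = 4.2500 ✓

(2.5000, 3.0000)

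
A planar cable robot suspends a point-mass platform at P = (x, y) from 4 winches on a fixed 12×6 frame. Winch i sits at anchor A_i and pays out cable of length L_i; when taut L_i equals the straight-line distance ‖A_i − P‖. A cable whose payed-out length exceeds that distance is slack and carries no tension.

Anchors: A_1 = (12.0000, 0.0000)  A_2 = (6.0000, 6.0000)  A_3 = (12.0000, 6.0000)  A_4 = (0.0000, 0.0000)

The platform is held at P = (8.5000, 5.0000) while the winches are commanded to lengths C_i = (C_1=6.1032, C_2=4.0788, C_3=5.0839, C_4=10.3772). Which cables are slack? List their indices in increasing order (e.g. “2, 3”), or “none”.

2, 3, 4

i=1: geometric 6.1033 vs commanded 6.1032 ⇒ taut
i=2: geometric 2.6926 vs commanded 4.0788 ⇒ slack
i=3: geometric 3.6401 vs commanded 5.0839 ⇒ slack
i=4: geometric 9.8615 vs commanded 10.3772 ⇒ slack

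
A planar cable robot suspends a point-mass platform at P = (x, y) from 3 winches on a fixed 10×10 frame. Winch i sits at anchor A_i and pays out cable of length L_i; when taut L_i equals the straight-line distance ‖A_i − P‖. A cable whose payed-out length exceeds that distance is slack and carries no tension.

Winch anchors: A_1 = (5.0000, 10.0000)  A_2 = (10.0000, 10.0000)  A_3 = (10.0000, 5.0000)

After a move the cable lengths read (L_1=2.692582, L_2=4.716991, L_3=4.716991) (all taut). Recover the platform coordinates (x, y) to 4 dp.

(6.0000, 7.5000)

each cable: (A_i−P)·(A_i−P) = L_i²; let k_i = ‖A_i‖²−L_i²
k_1 = 25.0000+100.0000−7.2500 = 117.7500
row 1: -10.0000x + 0.0000y = -60.0000  (k_2=177.7500)
row 2: -10.0000x + 10.0000y = 15.0000  (k_3=102.7500)
Cramer on rows 1–2 → x = 6.0000, y = 7.5000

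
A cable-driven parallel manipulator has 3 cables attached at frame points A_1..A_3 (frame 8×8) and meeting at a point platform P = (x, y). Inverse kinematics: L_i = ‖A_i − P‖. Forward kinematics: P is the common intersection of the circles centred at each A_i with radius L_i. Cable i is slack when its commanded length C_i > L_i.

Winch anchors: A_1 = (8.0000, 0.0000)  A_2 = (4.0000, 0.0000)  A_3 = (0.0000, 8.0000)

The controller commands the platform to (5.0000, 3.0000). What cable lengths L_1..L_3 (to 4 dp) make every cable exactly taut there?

(4.2426, 3.1623, 7.0711)

L_1: Δ = A_1−P = (3.0000, -3.0000) → ‖Δ‖ = √18.0000 = 4.2426
L_2: Δ = A_2−P = (-1.0000, -3.0000) → ‖Δ‖ = √10.0000 = 3.1623
L_3: Δ = A_3−P = (-5.0000, 5.0000) → ‖Δ‖ = √50.0000 = 7.0711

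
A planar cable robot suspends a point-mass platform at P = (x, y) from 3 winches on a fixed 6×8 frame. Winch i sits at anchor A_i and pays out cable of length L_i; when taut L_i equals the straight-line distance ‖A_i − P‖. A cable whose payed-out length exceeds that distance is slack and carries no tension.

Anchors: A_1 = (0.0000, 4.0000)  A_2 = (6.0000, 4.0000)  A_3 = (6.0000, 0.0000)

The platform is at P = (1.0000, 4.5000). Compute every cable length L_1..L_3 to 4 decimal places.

(1.1180, 5.0249, 6.7268)

L_1 = √((0.0000−1.0000)² + (4.0000−4.5000)²) = 1.1180
L_2 = √((6.0000−1.0000)² + (4.0000−4.5000)²) = 5.0249
L_3 = √((6.0000−1.0000)² + (0.0000−4.5000)²) = 6.7268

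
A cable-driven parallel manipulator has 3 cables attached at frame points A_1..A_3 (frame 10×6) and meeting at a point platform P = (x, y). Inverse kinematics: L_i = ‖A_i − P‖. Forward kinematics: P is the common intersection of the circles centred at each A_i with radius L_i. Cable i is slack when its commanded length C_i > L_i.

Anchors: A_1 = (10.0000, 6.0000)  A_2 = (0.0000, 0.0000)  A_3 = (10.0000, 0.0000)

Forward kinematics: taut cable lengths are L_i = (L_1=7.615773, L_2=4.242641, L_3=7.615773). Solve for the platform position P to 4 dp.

(3.0000, 3.0000)

each cable: (A_i−P)·(A_i−P) = L_i²; let k_i = ‖A_i‖²−L_i²
k_1 = 100.0000+36.0000−58.0000 = 78.0000
row 1: 20.0000x + 12.0000y = 96.0000  (k_2=-18.0000)
row 2: 0.0000x + 12.0000y = 36.0000  (k_3=42.0000)
Cramer on rows 1–2 → x = 3.0000, y = 3.0000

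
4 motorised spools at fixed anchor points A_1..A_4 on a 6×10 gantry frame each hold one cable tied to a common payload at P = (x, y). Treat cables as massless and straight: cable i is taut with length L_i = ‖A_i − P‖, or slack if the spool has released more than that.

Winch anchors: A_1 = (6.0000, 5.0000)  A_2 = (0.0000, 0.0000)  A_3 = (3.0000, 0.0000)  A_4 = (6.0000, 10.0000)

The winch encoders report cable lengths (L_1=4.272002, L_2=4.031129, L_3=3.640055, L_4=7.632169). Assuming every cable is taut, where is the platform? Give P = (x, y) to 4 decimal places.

(2.0000, 3.5000)

circle eqns → linear via eq_j − eq_1; set c_j = A_j·A_j − L_j²
c_1 = 36.0000+25.0000−18.2500 = 42.7500
12.0000·x + 10.0000·y = c_1−c_2 = 59.0000
6.0000·x + 10.0000·y = c_1−c_3 = 47.0000
0.0000·x − 10.0000·y = c_1−c_4 = -35.0000
solve first two rows → x=2.0000, y=3.5000
check cable 4: ‖A_4−P‖² = 58.2500 ≈ L_4² = 58.2500 ✓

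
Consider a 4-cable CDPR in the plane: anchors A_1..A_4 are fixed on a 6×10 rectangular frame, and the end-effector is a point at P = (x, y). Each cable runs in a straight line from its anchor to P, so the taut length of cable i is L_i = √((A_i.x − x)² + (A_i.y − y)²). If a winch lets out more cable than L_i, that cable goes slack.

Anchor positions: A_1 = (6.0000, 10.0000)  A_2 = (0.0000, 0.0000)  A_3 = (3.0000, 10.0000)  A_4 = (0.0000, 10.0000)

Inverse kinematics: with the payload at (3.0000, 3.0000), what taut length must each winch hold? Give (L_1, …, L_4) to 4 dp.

L_1: Δ = A_1−P = (3.0000, 7.0000) → ‖Δ‖ = √58.0000 = 7.6158
L_2: Δ = A_2−P = (-3.0000, -3.0000) → ‖Δ‖ = √18.0000 = 4.2426
L_3: Δ = A_3−P = (0.0000, 7.0000) → ‖Δ‖ = √49.0000 = 7.0000
L_4: Δ = A_4−P = (-3.0000, 7.0000) → ‖Δ‖ = √58.0000 = 7.6158

(7.6158, 4.2426, 7.0000, 7.6158)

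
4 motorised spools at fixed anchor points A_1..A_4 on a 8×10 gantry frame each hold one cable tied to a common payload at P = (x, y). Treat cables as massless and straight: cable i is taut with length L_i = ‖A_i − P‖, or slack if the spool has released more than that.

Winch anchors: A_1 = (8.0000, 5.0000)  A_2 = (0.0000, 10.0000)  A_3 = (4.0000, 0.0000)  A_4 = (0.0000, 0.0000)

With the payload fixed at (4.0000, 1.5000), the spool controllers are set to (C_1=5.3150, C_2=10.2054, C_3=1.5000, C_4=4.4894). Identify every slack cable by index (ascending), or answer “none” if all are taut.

cable 1: √((4.0000)²+(3.5000)²)=5.3151, C_1=5.3150: taut
cable 2: √((-4.0000)²+(8.5000)²)=9.3941, C_2=10.2054: slack
cable 3: √((0.0000)²+(-1.5000)²)=1.5000, C_3=1.5000: taut
cable 4: √((-4.0000)²+(-1.5000)²)=4.2720, C_4=4.4894: slack

2, 4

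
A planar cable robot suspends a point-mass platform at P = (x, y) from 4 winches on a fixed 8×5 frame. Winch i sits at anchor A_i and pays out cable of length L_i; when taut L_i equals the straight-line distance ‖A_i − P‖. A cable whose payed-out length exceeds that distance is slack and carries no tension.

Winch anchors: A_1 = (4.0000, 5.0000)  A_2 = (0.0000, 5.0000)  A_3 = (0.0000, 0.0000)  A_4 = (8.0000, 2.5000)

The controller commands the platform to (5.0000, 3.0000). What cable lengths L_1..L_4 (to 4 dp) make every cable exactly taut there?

L_1 = √((4.0000−5.0000)² + (5.0000−3.0000)²) = 2.2361
L_2 = √((0.0000−5.0000)² + (5.0000−3.0000)²) = 5.3852
L_3 = √((0.0000−5.0000)² + (0.0000−3.0000)²) = 5.8310
L_4 = √((8.0000−5.0000)² + (2.5000−3.0000)²) = 3.0414

(2.2361, 5.3852, 5.8310, 3.0414)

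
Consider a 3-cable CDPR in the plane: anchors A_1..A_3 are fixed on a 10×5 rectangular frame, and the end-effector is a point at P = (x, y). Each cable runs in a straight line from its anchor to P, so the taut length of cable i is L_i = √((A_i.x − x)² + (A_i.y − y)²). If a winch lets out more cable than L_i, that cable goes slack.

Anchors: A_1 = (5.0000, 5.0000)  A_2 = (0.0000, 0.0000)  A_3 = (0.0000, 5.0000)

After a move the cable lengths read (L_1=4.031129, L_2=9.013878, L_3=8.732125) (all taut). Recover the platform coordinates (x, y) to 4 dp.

(8.5000, 3.0000)

expand ‖A_i−P‖²=L_i² and subtract eq 1 (q_i ≔ ‖A_i‖²−L_i²)
q_1 = 25.0000+25.0000−16.2500 = 33.7500
eq1−eq2 → [10.0000  10.0000]·P = 115.0000
eq1−eq3 → [10.0000  0.0000]·P = 85.0000
2×2 solve → P = (8.5000, 3.0000)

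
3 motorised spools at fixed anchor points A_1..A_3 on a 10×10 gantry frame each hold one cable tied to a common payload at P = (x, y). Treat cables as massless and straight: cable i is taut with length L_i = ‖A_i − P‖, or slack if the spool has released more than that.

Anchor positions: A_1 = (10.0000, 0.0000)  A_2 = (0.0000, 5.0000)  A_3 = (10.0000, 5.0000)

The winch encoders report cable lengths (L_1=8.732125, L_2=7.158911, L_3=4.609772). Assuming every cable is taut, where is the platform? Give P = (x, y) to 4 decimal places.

(6.5000, 8.0000)

each cable: (A_i−P)·(A_i−P) = L_i²; let q_i = ‖A_i‖²−L_i²
q_1 = 100.0000+0.0000−76.2500 = 23.7500
row 1: 20.0000x − 10.0000y = 50.0000  (q_2=-26.2500)
row 2: 0.0000x − 10.0000y = -80.0000  (q_3=103.7500)
Cramer on rows 1–2 → x = 6.5000, y = 8.0000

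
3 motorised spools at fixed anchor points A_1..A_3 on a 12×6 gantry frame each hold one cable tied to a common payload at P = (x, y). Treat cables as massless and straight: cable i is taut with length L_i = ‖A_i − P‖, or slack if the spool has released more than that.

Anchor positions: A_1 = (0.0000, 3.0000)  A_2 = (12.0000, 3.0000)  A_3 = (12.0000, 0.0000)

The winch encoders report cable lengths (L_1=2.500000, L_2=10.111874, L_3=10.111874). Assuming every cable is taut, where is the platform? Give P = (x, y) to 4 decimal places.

each cable: (A_i−P)·(A_i−P) = L_i²; let c_i = ‖A_i‖²−L_i²
c_1 = 0.0000+9.0000−6.2500 = 2.7500
row 1: -24.0000x + 0.0000y = -48.0000  (c_2=50.7500)
row 2: -24.0000x + 6.0000y = -39.0000  (c_3=41.7500)
Cramer on rows 1–2 → x = 2.0000, y = 1.5000

(2.0000, 1.5000)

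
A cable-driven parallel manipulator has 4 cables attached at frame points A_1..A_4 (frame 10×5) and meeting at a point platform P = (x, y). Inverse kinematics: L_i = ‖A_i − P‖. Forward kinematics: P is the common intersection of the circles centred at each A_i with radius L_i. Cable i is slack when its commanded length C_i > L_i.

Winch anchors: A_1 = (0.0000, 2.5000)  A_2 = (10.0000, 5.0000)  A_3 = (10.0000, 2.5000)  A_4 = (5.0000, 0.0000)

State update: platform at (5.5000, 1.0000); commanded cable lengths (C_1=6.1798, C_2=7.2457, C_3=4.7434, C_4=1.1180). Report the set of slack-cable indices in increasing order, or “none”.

1, 2

cable 1: L_1 = ‖A_1−P‖ = 5.7009;  C_1 = 6.1798 → slack
cable 2: L_2 = ‖A_2−P‖ = 6.0208;  C_2 = 7.2457 → slack
cable 3: L_3 = ‖A_3−P‖ = 4.7434;  C_3 = 4.7434 → taut
cable 4: L_4 = ‖A_4−P‖ = 1.1180;  C_4 = 1.1180 → taut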